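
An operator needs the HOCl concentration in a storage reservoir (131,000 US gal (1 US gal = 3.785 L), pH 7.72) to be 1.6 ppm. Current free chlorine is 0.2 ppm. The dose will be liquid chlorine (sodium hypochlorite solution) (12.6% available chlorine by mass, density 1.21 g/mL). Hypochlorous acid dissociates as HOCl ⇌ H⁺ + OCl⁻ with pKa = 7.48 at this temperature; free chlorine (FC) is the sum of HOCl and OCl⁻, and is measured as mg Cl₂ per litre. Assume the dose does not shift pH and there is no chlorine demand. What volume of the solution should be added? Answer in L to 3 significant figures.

13.6 L

Volume: 131,000 US gal × 3.785 L/gal = 495,835 L.
[OCl⁻]/[HOCl] = 10^(pH − pKa) = 10^(7.72 − 7.48) = 1.738; fraction as HOCl = 1/(1 + 1.738) = 0.3653.
Free chlorine required for 1.6 ppm HOCl: 1.6 / 0.3653 = 4.38 ppm.
FC to add: 4.38 − 0.2 = 4.18 mg/L as Cl₂.
Cl₂ equivalent: 4.18 mg/L × 495,835 L = 2073 g.
Product at 12.6% available Cl: 2073 / 0.126 = 16,450 g.
Volume: 16,450 g ÷ 1.21 g/mL = 13,600 mL.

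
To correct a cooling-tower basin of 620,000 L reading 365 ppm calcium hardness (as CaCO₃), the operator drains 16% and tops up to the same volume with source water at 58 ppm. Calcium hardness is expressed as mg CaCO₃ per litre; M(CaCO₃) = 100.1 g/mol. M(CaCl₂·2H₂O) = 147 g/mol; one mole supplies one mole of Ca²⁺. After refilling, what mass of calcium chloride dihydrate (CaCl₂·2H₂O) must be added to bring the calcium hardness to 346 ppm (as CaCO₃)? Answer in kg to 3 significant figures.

After draining 16% and refilling: 365 × 0.84 + 58 × 0.16 = 315.88 ppm.
Deficit to target: 346 − 315.88 = 30.12 mg/L.
As CaCO₃: 30.12 mg/L × 620,000 L = 18,670 g; ÷ 100.1 = 186.6 mol Ca²⁺.
Mass: 186.6 × 147 = 27,420 g.

27.4 kg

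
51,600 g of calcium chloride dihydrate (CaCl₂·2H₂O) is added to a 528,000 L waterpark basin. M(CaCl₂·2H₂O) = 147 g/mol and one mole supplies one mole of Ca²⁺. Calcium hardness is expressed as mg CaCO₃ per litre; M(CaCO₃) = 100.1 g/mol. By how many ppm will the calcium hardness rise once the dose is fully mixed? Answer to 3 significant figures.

Moles of Ca²⁺: 51,600 g ÷ 147 g/mol = 351 mol.
As CaCO₃: 351 mol × 100.1 g/mol = 35,140 g.
Rise: 35,140 g / 528,000 L × 1000 = 66.55 mg/L.

66.5 ppm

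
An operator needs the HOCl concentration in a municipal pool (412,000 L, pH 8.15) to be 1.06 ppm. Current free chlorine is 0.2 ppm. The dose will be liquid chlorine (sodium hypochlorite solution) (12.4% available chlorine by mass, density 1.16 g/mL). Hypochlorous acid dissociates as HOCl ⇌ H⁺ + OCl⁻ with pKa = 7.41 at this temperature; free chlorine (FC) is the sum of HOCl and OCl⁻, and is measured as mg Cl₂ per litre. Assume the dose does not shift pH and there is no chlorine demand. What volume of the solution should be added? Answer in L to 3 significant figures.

19.1 L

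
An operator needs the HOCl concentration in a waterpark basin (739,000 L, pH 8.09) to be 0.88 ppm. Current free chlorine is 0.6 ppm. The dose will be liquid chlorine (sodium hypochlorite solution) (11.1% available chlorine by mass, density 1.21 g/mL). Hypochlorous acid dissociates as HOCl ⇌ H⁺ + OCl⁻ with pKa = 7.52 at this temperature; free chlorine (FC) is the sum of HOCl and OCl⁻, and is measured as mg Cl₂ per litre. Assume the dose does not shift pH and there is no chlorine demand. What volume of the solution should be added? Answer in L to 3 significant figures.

[OCl⁻]/[HOCl] = 10^(pH − pKa) = 10^(8.09 − 7.52) = 3.715; fraction as HOCl = 1/(1 + 3.715) = 0.2121.
Free chlorine required for 0.88 ppm HOCl: 0.88 / 0.2121 = 4.15 ppm.
FC to add: 4.15 − 0.6 = 3.55 mg/L as Cl₂.
Cl₂ equivalent: 3.55 mg/L × 739,000 L = 2623 g.
Product at 11.1% available Cl: 2623 / 0.111 = 23,630 g.
Volume: 23,630 g ÷ 1.21 g/mL = 19,530 mL.

19.5 L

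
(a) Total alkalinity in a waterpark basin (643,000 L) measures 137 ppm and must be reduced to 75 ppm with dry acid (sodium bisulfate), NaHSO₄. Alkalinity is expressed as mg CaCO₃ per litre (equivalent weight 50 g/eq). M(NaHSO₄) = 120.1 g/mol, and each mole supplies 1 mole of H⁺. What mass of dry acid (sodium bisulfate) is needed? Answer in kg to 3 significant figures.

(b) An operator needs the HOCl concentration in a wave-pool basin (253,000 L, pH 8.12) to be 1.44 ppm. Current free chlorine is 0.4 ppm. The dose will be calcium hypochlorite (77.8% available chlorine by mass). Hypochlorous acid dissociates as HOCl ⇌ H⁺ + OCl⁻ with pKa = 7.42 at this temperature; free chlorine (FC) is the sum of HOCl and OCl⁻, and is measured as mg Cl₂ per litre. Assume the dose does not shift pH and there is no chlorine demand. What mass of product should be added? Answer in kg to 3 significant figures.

(a) Alkalinity to neutralize: (137 − 75) = 62 mg/L as CaCO₃ × 643,000 L = 39,870 g as CaCO₃.
(a) Equivalents of H⁺ required: 39,870 ÷ 50 g/eq = 797.3 eq = 797.3 mol NaHSO₄.
(a) Mass of NaHSO₄: 797.3 × 120.1 = 95,760 g.

(b) [OCl⁻]/[HOCl] = 10^(pH − pKa) = 10^(8.12 − 7.42) = 5.012; fraction as HOCl = 1/(1 + 5.012) = 0.1663.
(b) Free chlorine required for 1.44 ppm HOCl: 1.44 / 0.1663 = 8.657 ppm.
(b) FC to add: 8.657 − 0.4 = 8.257 mg/L as Cl₂.
(b) Cl₂ equivalent: 8.257 mg/L × 253,000 L = 2089 g.
(b) Product at 77.8% available Cl: 2089 / 0.778 = 2685 g.

(a) 95.8 kg; (b) 2.69 kg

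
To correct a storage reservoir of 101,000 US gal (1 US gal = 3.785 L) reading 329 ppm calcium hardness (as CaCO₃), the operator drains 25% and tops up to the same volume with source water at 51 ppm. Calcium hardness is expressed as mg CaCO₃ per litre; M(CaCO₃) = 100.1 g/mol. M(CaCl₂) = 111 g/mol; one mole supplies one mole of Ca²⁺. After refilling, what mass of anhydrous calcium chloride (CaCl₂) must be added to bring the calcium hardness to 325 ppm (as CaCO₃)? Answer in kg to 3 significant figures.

27.8 kg

Volume: 101,000 US gal × 3.785 L/gal = 382,285 L.
After draining 25% and refilling: 329 × 0.75 + 51 × 0.25 = 259.5 ppm.
Deficit to target: 325 − 259.5 = 65.5 mg/L.
As CaCO₃: 65.5 mg/L × 382,285 L = 25,040 g; ÷ 100.1 = 250.1 mol Ca²⁺.
Mass: 250.1 × 111 = 27,770 g.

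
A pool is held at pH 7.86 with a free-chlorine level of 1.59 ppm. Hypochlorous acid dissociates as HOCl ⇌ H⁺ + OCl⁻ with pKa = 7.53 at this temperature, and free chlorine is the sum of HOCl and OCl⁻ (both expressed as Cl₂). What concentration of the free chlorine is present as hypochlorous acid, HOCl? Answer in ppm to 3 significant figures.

[OCl⁻]/[HOCl] = 10^(pH − pKa) = 10^(7.86 − 7.53) = 10^0.33 = 2.138.
Fraction as HOCl = 1 / (1 + 2.138) = 0.3187.
HOCl = 0.3187 × 1.59 ppm = 0.5067 ppm.

0.507 ppm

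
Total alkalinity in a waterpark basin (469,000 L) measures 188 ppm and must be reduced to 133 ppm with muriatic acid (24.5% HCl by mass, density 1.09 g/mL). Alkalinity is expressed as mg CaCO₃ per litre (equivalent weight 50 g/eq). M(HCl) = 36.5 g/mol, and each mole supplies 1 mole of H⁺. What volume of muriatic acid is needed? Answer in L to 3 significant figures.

Alkalinity to neutralize: (188 − 133) = 55 mg/L as CaCO₃ × 469,000 L = 25,800 g as CaCO₃.
Equivalents of H⁺ required: 25,800 ÷ 50 g/eq = 515.9 eq = 515.9 mol HCl.
Mass of HCl: 515.9 × 36.5 = 18,830 g.
Mass of 24.5% solution: 18,830 / 0.245 = 76,860 g.
Volume: 76,860 g ÷ 1.09 g/mL = 70,510 mL.

70.5 L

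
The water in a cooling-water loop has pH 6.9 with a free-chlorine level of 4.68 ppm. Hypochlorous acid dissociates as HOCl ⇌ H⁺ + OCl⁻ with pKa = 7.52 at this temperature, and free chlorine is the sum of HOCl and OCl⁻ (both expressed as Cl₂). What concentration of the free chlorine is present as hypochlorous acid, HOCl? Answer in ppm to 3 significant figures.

[OCl⁻]/[HOCl] = 10^(pH − pKa) = 10^(6.9 − 7.52) = 10^-0.62 = 0.2399.
Fraction as HOCl = 1 / (1 + 0.2399) = 0.8065.
HOCl = 0.8065 × 4.68 ppm = 3.775 ppm.

3.77 ppm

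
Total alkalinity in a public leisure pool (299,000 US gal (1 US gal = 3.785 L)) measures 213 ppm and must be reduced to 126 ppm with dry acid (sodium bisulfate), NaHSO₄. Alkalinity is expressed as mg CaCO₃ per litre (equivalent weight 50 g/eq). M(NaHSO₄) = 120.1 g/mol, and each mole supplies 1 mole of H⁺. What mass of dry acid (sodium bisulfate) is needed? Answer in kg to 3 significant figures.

Volume: 299,000 US gal × 3.785 L/gal = 1,131,715 L.
Alkalinity to neutralize: (213 − 126) = 87 mg/L as CaCO₃ × 1,131,715 L = 98,460 g as CaCO₃.
Equivalents of H⁺ required: 98,460 ÷ 50 g/eq = 1969 eq = 1969 mol NaHSO₄.
Mass of NaHSO₄: 1969 × 120.1 = 236,500 g.

236 kg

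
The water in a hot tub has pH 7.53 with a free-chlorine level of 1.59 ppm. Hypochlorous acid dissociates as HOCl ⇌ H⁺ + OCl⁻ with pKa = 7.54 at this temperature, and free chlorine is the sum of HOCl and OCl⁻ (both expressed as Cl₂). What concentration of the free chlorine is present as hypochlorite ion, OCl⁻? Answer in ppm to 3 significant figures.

0.786 ppm

[OCl⁻]/[HOCl] = 10^(pH − pKa) = 10^(7.53 − 7.54) = 10^-0.01 = 0.9772.
Fraction as HOCl = 1 / (1 + 0.9772) = 0.5058.
OCl⁻ = (1 − 0.5058) × 1.59 ppm = 0.7858 ppm.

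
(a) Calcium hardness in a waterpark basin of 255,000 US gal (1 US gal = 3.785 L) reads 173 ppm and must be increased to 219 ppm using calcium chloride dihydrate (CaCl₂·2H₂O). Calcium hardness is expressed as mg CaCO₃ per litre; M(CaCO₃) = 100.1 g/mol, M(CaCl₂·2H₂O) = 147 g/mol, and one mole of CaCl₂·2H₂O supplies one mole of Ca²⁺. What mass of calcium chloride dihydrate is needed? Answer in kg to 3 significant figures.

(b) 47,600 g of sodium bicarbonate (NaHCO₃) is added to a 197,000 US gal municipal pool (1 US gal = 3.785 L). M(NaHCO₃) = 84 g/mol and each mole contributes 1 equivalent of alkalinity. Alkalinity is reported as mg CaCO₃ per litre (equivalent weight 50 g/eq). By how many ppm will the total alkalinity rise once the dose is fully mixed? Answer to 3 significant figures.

(a) Volume: 255,000 US gal × 3.785 L/gal = 965,175 L.
(a) Hardness to add: (219 − 173) = 46 mg/L as CaCO₃ × 965,175 L = 44,400 g as CaCO₃.
(a) Moles of Ca²⁺ (1 mol Ca²⁺ ≡ 1 mol CaCO₃): 44,400 / 100.1 g/mol = 443.5 mol.
(a) Mass of CaCl₂·2H₂O: 443.5 × 147 = 65,200 g.

(b) Volume: 197,000 US gal × 3.785 L/gal = 745,645 L.
(b) Moles of NaHCO₃: 47,600 g ÷ 84 g/mol = 566.7 mol → 566.7 eq of alkalinity.
(b) As CaCO₃: 566.7 eq × 50 g/eq = 28,330 g.
(b) Rise: 28,330 g / 745,645 L × 1000 = 38 mg/L.

(a) 65.2 kg; (b) 38.0 ppm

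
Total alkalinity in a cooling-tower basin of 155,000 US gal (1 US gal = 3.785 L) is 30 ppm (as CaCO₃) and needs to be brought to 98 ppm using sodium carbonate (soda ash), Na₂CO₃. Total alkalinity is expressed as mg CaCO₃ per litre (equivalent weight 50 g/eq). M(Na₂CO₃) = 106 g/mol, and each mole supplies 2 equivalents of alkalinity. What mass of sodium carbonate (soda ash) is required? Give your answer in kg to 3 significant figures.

Volume: 155,000 US gal × 3.785 L/gal = 586,675 L.
Alkalinity to add: (98 − 30) = 68 mg/L as CaCO₃ × 586,675 L = 39,890 g as CaCO₃.
Equivalents: 39,890 g ÷ 50 g/eq = 797.9 eq.
Each mole of Na₂CO₃ supplies 2 eq, so 797.9 / 2 = 398.9 mol.
Mass: 398.9 mol × 106 g/mol = 42,290 g.

42.3 kg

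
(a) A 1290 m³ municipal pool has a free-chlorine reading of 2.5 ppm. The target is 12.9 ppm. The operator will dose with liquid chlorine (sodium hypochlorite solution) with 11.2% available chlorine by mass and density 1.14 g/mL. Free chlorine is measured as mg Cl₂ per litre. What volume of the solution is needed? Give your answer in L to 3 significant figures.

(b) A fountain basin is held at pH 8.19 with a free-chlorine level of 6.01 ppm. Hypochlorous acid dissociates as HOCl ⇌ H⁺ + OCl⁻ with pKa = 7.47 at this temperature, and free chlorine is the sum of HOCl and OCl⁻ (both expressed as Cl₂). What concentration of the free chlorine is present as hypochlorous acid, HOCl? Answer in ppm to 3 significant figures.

(a) Volume: 1290 m³ = 1,290,000 L.
(a) Chlorine deficit: 12.9 − 2.5 = 10.4 ppm = 10.4 mg/L as Cl₂.
(a) Cl₂ equivalent needed: 10.4 mg/L × 1,290,000 L = 13,420,000 mg = 13,420 g.
(a) Product at 11.2% available chlorine: 13,420 / 0.112 = 119,800 g.
(a) Volume at density 1.14 g/mL: 119,800 g ÷ 1.14 g/mL = 105,100 mL.

(b) [OCl⁻]/[HOCl] = 10^(pH − pKa) = 10^(8.19 − 7.47) = 10^0.72 = 5.248.
(b) Fraction as HOCl = 1 / (1 + 5.248) = 0.16.
(b) HOCl = 0.16 × 6.01 ppm = 0.9619 ppm.

(a) 105 L; (b) 0.962 ppm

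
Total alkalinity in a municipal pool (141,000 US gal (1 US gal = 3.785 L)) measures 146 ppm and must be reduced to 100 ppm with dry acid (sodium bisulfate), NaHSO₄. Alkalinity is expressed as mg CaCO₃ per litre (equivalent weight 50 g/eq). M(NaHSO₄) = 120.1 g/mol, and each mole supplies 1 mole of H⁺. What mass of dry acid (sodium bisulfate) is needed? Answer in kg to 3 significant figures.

Volume: 141,000 US gal × 3.785 L/gal = 533,685 L.
Alkalinity to neutralize: (146 − 100) = 46 mg/L as CaCO₃ × 533,685 L = 24,550 g as CaCO₃.
Equivalents of H⁺ required: 24,550 ÷ 50 g/eq = 491 eq = 491 mol NaHSO₄.
Mass of NaHSO₄: 491 × 120.1 = 58,970 g.

59.0 kg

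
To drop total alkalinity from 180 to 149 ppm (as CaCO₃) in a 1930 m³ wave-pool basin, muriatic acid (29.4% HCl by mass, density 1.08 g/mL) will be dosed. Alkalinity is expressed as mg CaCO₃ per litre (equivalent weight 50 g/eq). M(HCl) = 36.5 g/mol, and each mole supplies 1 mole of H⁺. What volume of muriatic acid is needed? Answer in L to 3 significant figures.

138 L

Volume: 1930 m³ = 1,930,000 L.
Alkalinity to neutralize: (180 − 149) = 31 mg/L as CaCO₃ × 1,930,000 L = 59,830 g as CaCO₃.
Equivalents of H⁺ required: 59,830 ÷ 50 g/eq = 1197 eq = 1197 mol HCl.
Mass of HCl: 1197 × 36.5 = 43,680 g.
Mass of 29.4% solution: 43,680 / 0.294 = 148,600 g.
Volume: 148,600 g ÷ 1.08 g/mL = 137,600 mL.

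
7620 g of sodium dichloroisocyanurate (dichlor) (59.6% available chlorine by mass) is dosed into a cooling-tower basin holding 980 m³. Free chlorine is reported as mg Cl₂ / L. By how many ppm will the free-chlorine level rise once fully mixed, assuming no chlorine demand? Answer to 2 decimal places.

Volume: 980 m³ = 980,000 L.
Available chlorine delivered: 7620 g × 0.596 = 4542 g as Cl₂.
Concentration rise: 4542 g / 980,000 L = 4.634 mg/L = 4.63 ppm.

4.63 ppm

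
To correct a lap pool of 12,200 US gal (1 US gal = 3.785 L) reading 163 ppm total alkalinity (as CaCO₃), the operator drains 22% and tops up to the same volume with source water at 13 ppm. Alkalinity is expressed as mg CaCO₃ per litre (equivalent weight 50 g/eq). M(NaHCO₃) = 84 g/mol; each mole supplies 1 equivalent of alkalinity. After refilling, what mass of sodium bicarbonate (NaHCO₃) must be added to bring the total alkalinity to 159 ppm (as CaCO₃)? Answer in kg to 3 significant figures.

2.25 kg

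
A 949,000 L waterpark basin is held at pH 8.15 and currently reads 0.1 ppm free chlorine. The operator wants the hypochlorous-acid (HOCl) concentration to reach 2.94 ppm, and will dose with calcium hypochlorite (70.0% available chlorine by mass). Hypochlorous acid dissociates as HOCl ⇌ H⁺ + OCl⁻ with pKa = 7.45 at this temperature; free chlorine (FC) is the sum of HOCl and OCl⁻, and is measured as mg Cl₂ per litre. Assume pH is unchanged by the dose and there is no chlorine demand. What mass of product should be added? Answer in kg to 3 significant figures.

23.8 kg

[OCl⁻]/[HOCl] = 10^(pH − pKa) = 10^(8.15 − 7.45) = 5.012; fraction as HOCl = 1/(1 + 5.012) = 0.1663.
Free chlorine required for 2.94 ppm HOCl: 2.94 / 0.1663 = 17.67 ppm.
FC to add: 17.67 − 0.1 = 17.57 mg/L as Cl₂.
Cl₂ equivalent: 17.57 mg/L × 949,000 L = 16,680 g.
Product at 70.0% available Cl: 16,680 / 0.7 = 23,830 g.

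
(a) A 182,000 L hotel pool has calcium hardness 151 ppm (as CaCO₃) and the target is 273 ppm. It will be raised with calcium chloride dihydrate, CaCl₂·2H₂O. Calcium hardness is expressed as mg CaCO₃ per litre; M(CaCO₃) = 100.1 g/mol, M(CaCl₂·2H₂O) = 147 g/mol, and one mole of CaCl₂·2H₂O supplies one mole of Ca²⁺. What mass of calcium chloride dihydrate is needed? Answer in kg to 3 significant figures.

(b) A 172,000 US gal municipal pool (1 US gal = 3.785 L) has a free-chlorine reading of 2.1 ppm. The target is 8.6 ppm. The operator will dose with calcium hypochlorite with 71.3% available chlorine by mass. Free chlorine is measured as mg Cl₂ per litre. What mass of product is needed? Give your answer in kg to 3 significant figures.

(a) 32.6 kg; (b) 5.93 kg

(a) Hardness to add: (273 − 151) = 122 mg/L as CaCO₃ × 182,000 L = 22,200 g as CaCO₃.
(a) Moles of Ca²⁺ (1 mol Ca²⁺ ≡ 1 mol CaCO₃): 22,200 / 100.1 g/mol = 221.8 mol.
(a) Mass of CaCl₂·2H₂O: 221.8 × 147 = 32,610 g.

(b) Volume: 172,000 US gal × 3.785 L/gal = 651,020 L.
(b) Chlorine deficit: 8.6 − 2.1 = 6.5 ppm = 6.5 mg/L as Cl₂.
(b) Cl₂ equivalent needed: 6.5 mg/L × 651,020 L = 4,232,000 mg = 4232 g.
(b) Product at 71.3% available chlorine: 4232 / 0.713 = 5935 g.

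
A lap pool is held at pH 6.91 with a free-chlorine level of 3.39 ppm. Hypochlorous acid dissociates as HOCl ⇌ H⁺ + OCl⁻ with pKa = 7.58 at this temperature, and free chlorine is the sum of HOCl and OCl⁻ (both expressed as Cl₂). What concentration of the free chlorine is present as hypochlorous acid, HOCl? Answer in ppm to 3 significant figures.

[OCl⁻]/[HOCl] = 10^(pH − pKa) = 10^(6.91 − 7.58) = 10^-0.67 = 0.2138.
Fraction as HOCl = 1 / (1 + 0.2138) = 0.8239.
HOCl = 0.8239 × 3.39 ppm = 2.793 ppm.

2.79 ppm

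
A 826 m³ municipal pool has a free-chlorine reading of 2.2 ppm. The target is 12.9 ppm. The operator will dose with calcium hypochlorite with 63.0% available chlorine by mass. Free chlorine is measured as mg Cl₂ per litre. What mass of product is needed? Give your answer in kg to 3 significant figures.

Volume: 826 m³ = 826,000 L.
Chlorine deficit: 12.9 − 2.2 = 10.7 ppm = 10.7 mg/L as Cl₂.
Cl₂ equivalent needed: 10.7 mg/L × 826,000 L = 8,838,000 mg = 8838 g.
Product at 63.0% available chlorine: 8838 / 0.63 = 14,030 g.

14.0 kg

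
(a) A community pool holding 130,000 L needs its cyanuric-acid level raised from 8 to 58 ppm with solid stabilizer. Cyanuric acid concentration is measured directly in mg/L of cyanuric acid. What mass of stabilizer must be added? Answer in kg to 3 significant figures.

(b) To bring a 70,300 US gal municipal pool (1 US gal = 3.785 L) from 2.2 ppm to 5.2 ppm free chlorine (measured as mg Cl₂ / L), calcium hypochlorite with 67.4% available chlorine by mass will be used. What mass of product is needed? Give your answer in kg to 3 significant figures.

(a) CYA to add: (58 − 8) = 50 mg/L × 130,000 L = 6500 g cyanuric acid.

(b) Volume: 70,300 US gal × 3.785 L/gal = 266,086 L.
(b) Chlorine deficit: 5.2 − 2.2 = 3 ppm = 3 mg/L as Cl₂.
(b) Cl₂ equivalent needed: 3 mg/L × 266,086 L = 798,300 mg = 798.3 g.
(b) Product at 67.4% available chlorine: 798.3 / 0.674 = 1184 g.

(a) 6.50 kg; (b) 1.18 kg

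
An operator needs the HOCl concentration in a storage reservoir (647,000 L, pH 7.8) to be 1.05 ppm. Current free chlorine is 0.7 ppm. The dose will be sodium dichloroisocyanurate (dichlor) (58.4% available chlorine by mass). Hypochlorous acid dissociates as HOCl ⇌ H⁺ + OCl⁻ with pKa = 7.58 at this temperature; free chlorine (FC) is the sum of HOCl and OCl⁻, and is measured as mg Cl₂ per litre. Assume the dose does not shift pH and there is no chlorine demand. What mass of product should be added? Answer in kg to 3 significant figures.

[OCl⁻]/[HOCl] = 10^(pH − pKa) = 10^(7.8 − 7.58) = 1.66; fraction as HOCl = 1/(1 + 1.66) = 0.376.
Free chlorine required for 1.05 ppm HOCl: 1.05 / 0.376 = 2.793 ppm.
FC to add: 2.793 − 0.7 = 2.093 mg/L as Cl₂.
Cl₂ equivalent: 2.093 mg/L × 647,000 L = 1354 g.
Product at 58.4% available Cl: 1354 / 0.584 = 2318 g.

2.32 kg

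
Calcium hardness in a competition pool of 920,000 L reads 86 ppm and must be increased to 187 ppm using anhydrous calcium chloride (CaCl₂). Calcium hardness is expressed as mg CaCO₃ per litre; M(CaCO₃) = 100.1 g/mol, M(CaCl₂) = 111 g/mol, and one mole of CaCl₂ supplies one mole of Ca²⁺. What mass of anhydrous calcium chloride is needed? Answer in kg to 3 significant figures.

103 kg

Hardness to add: (187 − 86) = 101 mg/L as CaCO₃ × 920,000 L = 92,920 g as CaCO₃.
Moles of Ca²⁺ (1 mol Ca²⁺ ≡ 1 mol CaCO₃): 92,920 / 100.1 g/mol = 928.3 mol.
Mass of CaCl₂: 928.3 × 111 = 103,000 g.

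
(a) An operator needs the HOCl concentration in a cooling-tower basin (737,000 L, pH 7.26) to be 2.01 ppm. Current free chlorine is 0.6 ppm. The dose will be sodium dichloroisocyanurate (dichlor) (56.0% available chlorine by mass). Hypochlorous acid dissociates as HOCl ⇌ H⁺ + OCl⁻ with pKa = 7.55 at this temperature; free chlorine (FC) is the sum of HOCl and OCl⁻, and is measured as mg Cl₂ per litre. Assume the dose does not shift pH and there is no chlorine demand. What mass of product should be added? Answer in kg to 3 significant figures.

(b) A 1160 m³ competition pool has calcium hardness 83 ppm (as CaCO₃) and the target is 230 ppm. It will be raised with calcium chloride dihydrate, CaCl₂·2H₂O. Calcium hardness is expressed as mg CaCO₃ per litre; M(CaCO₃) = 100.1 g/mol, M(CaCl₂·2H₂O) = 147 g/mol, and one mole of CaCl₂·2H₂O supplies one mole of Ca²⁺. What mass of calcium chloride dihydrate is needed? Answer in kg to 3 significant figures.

(a) [OCl⁻]/[HOCl] = 10^(pH − pKa) = 10^(7.26 − 7.55) = 0.5129; fraction as HOCl = 1/(1 + 0.5129) = 0.661.
(a) Free chlorine required for 2.01 ppm HOCl: 2.01 / 0.661 = 3.041 ppm.
(a) FC to add: 3.041 − 0.6 = 2.441 mg/L as Cl₂.
(a) Cl₂ equivalent: 2.441 mg/L × 737,000 L = 1799 g.
(a) Product at 56.0% available Cl: 1799 / 0.56 = 3212 g.

(b) Volume: 1160 m³ = 1,160,000 L.
(b) Hardness to add: (230 − 83) = 147 mg/L as CaCO₃ × 1,160,000 L = 170,500 g as CaCO₃.
(b) Moles of Ca²⁺ (1 mol Ca²⁺ ≡ 1 mol CaCO₃): 170,500 / 100.1 g/mol = 1703 mol.
(b) Mass of CaCl₂·2H₂O: 1703 × 147 = 250,400 g.

(a) 3.21 kg; (b) 250 kg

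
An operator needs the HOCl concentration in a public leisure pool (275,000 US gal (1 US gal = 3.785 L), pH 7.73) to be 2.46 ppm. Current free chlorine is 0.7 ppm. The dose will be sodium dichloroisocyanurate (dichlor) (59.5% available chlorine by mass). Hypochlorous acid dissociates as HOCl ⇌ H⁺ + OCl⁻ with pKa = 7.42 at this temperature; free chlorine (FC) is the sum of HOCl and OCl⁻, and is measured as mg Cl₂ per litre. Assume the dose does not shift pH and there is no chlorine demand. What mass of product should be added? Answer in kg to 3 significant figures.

Volume: 275,000 US gal × 3.785 L/gal = 1,040,875 L.
[OCl⁻]/[HOCl] = 10^(pH − pKa) = 10^(7.73 − 7.42) = 2.042; fraction as HOCl = 1/(1 + 2.042) = 0.3288.
Free chlorine required for 2.46 ppm HOCl: 2.46 / 0.3288 = 7.483 ppm.
FC to add: 7.483 − 0.7 = 6.783 mg/L as Cl₂.
Cl₂ equivalent: 6.783 mg/L × 1,040,875 L = 7060 g.
Product at 59.5% available Cl: 7060 / 0.595 = 11,870 g.

11.9 kg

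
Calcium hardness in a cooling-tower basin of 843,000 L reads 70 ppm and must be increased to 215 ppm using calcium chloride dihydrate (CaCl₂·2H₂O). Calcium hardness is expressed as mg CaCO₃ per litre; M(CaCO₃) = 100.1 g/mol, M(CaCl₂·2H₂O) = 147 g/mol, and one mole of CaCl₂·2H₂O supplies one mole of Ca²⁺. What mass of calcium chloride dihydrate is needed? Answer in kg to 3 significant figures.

Hardness to add: (215 − 70) = 145 mg/L as CaCO₃ × 843,000 L = 122,200 g as CaCO₃.
Moles of Ca²⁺ (1 mol Ca²⁺ ≡ 1 mol CaCO₃): 122,200 / 100.1 g/mol = 1221 mol.
Mass of CaCl₂·2H₂O: 1221 × 147 = 179,500 g.

180 kg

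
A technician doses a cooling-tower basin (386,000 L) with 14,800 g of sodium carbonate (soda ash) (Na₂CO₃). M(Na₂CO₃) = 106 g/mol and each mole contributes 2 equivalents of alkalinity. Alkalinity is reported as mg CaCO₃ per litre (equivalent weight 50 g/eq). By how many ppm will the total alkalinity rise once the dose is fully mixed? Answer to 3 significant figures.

Moles of Na₂CO₃: 14,800 g ÷ 106 g/mol = 139.6 mol → 279.2 eq of alkalinity.
As CaCO₃: 279.2 eq × 50 g/eq = 13,960 g.
Rise: 13,960 g / 386,000 L × 1000 = 36.17 mg/L.

36.2 ppm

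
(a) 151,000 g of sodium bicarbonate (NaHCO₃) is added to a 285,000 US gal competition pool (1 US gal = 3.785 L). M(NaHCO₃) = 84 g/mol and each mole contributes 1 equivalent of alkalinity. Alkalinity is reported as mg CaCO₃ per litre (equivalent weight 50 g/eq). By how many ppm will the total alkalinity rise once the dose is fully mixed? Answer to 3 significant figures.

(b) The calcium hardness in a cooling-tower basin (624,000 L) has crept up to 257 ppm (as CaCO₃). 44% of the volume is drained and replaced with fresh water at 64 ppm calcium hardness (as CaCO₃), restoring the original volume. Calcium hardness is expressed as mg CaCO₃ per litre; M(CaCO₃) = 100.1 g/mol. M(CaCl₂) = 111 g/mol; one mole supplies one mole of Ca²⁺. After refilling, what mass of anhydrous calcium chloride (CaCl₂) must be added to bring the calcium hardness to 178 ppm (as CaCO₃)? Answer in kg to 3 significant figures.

(a) Volume: 285,000 US gal × 3.785 L/gal = 1,078,725 L.
(a) Moles of NaHCO₃: 151,000 g ÷ 84 g/mol = 1798 mol → 1798 eq of alkalinity.
(a) As CaCO₃: 1798 eq × 50 g/eq = 89,880 g.
(a) Rise: 89,880 g / 1,078,725 L × 1000 = 83.32 mg/L.

(b) After draining 44% and refilling: 257 × 0.56 + 64 × 0.44 = 172.08 ppm.
(b) Deficit to target: 178 − 172.08 = 5.92 mg/L.
(b) As CaCO₃: 5.92 mg/L × 624,000 L = 3694 g; ÷ 100.1 = 36.9 mol Ca²⁺.
(b) Mass: 36.9 × 111 = 4096 g.

(a) 83.3 ppm; (b) 4.10 kg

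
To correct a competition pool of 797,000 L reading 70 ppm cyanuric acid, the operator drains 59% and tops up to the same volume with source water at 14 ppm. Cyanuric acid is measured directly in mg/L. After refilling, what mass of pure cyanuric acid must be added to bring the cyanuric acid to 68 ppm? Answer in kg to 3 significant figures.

24.7 kg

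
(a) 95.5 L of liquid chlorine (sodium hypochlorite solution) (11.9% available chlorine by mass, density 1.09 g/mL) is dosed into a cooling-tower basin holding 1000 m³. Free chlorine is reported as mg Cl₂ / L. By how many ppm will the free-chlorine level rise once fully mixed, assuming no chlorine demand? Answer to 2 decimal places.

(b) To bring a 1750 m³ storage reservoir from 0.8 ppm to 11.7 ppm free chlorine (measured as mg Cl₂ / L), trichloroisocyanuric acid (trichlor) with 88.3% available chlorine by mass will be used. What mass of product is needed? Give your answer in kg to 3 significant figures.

(a) 12.39 ppm; (b) 21.6 kg

(a) Volume: 1000 m³ = 1,000,000 L.
(a) Mass of solution: 95.5 L × 1000 mL/L × 1.09 g/mL = 104,100 g.
(a) Available chlorine delivered: 104,100 g × 0.119 = 12,390 g as Cl₂.
(a) Concentration rise: 12,390 g / 1,000,000 L = 12.39 mg/L = 12.39 ppm.

(b) Volume: 1750 m³ = 1,750,000 L.
(b) Chlorine deficit: 11.7 − 0.8 = 10.9 ppm = 10.9 mg/L as Cl₂.
(b) Cl₂ equivalent needed: 10.9 mg/L × 1,750,000 L = 19,080,000 mg = 19,080 g.
(b) Product at 88.3% available chlorine: 19,080 / 0.883 = 21,600 g.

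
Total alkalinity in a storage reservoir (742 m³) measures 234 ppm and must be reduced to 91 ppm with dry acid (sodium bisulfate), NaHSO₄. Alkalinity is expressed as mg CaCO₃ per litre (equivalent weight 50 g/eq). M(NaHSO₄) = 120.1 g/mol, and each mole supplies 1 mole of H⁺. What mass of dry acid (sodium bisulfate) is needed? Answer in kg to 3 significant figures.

255 kg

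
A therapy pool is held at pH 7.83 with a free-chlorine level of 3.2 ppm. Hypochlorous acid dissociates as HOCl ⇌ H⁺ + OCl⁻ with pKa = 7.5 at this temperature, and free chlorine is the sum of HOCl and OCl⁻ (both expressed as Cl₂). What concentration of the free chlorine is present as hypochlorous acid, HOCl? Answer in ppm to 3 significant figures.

[OCl⁻]/[HOCl] = 10^(pH − pKa) = 10^(7.83 − 7.5) = 10^0.33 = 2.138.
Fraction as HOCl = 1 / (1 + 2.138) = 0.3187.
HOCl = 0.3187 × 3.2 ppm = 1.02 ppm.

1.02 ppm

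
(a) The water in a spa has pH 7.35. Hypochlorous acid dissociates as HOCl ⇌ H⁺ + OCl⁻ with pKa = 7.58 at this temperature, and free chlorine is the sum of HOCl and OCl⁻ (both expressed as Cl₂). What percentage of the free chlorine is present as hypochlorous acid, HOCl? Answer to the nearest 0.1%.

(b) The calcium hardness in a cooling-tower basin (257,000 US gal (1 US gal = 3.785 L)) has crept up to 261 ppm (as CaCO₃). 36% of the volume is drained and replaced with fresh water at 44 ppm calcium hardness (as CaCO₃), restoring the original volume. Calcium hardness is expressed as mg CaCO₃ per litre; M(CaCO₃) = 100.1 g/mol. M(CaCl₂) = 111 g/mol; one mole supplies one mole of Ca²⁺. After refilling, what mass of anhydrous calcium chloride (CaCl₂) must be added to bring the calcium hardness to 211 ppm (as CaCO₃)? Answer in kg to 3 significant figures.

(a) [OCl⁻]/[HOCl] = 10^(pH − pKa) = 10^(7.35 − 7.58) = 10^-0.23 = 0.5888.
(a) Fraction as HOCl = 1 / (1 + 0.5888) = 0.6294.

(b) Volume: 257,000 US gal × 3.785 L/gal = 972,745 L.
(b) After draining 36% and refilling: 261 × 0.64 + 44 × 0.36 = 182.88 ppm.
(b) Deficit to target: 211 − 182.88 = 28.12 mg/L.
(b) As CaCO₃: 28.12 mg/L × 972,745 L = 27,350 g; ÷ 100.1 = 273.3 mol Ca²⁺.
(b) Mass: 273.3 × 111 = 30,330 g.

(a) 62.9%; (b) 30.3 kg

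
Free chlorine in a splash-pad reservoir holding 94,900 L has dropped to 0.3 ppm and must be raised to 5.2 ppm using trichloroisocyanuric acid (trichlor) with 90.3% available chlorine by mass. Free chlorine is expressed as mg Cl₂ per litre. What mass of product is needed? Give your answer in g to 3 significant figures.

Chlorine deficit: 5.2 − 0.3 = 4.9 ppm = 4.9 mg/L as Cl₂.
Cl₂ equivalent needed: 4.9 mg/L × 94,900 L = 465,000 mg = 465 g.
Product at 90.3% available chlorine: 465 / 0.903 = 515 g.

515 g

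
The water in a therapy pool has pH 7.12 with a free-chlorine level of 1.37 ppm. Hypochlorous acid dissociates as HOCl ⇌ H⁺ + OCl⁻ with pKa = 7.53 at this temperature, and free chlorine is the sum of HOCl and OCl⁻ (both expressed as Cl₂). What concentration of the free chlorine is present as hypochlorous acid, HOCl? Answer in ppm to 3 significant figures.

0.986 ppm

[OCl⁻]/[HOCl] = 10^(pH − pKa) = 10^(7.12 − 7.53) = 10^-0.41 = 0.389.
Fraction as HOCl = 1 / (1 + 0.389) = 0.7199.
HOCl = 0.7199 × 1.37 ppm = 0.9863 ppm.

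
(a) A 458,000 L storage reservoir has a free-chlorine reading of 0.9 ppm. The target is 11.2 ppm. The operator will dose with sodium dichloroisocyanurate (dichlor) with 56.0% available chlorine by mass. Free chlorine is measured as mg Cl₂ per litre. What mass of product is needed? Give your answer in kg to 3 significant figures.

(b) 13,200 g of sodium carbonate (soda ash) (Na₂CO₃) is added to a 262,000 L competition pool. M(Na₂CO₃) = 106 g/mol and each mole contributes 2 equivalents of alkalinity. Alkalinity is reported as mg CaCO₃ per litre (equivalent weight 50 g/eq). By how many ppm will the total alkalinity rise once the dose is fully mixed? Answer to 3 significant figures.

(a) Chlorine deficit: 11.2 − 0.9 = 10.3 ppm = 10.3 mg/L as Cl₂.
(a) Cl₂ equivalent needed: 10.3 mg/L × 458,000 L = 4,717,000 mg = 4717 g.
(a) Product at 56.0% available chlorine: 4717 / 0.56 = 8424 g.

(b) Moles of Na₂CO₃: 13,200 g ÷ 106 g/mol = 124.5 mol → 249.1 eq of alkalinity.
(b) As CaCO₃: 249.1 eq × 50 g/eq = 12,450 g.
(b) Rise: 12,450 g / 262,000 L × 1000 = 47.53 mg/L.

(a) 8.42 kg; (b) 47.5 ppm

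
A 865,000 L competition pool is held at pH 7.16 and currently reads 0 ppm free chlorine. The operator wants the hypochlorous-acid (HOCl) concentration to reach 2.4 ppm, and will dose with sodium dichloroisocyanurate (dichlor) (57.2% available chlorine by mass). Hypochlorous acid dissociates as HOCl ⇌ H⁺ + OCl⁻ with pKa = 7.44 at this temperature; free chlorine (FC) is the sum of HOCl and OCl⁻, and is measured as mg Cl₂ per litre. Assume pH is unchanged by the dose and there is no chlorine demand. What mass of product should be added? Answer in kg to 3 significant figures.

[OCl⁻]/[HOCl] = 10^(pH − pKa) = 10^(7.16 − 7.44) = 0.5248; fraction as HOCl = 1/(1 + 0.5248) = 0.6558.
Free chlorine required for 2.4 ppm HOCl: 2.4 / 0.6558 = 3.66 ppm.
FC to add: 3.66 − 0 = 3.66 mg/L as Cl₂.
Cl₂ equivalent: 3.66 mg/L × 865,000 L = 3166 g.
Product at 57.2% available Cl: 3166 / 0.572 = 5534 g.

5.53 kg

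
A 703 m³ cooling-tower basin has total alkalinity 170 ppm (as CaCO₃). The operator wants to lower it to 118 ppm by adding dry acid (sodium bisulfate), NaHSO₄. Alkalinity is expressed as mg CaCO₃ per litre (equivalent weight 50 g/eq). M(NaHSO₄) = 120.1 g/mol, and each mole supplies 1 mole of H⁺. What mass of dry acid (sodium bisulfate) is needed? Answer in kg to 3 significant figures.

87.8 kg

Volume: 703 m³ = 703,000 L.
Alkalinity to neutralize: (170 − 118) = 52 mg/L as CaCO₃ × 703,000 L = 36,560 g as CaCO₃.
Equivalents of H⁺ required: 36,560 ÷ 50 g/eq = 731.1 eq = 731.1 mol NaHSO₄.
Mass of NaHSO₄: 731.1 × 120.1 = 87,810 g.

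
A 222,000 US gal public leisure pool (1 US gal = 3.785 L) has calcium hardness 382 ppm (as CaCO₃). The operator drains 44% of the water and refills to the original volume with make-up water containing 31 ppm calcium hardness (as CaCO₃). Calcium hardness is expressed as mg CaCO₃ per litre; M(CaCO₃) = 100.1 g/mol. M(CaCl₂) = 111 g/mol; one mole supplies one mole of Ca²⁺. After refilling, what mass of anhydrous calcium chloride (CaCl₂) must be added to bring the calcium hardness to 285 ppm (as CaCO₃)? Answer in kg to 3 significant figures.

53.5 kg

Volume: 222,000 US gal × 3.785 L/gal = 840,270 L.
After draining 44% and refilling: 382 × 0.56 + 31 × 0.44 = 227.56 ppm.
Deficit to target: 285 − 227.56 = 57.44 mg/L.
As CaCO₃: 57.44 mg/L × 840,270 L = 48,270 g; ÷ 100.1 = 482.2 mol Ca²⁺.
Mass: 482.2 × 111 = 53,520 g.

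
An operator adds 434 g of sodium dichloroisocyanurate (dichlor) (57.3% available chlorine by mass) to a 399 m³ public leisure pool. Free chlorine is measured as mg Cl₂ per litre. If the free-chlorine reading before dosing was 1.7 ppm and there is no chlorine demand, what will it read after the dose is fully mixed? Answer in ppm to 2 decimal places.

2.32 ppm

Volume: 399 m³ = 399,000 L.
Available chlorine delivered: 434 g × 0.573 = 248.7 g as Cl₂.
Concentration rise: 248.7 g / 399,000 L = 0.6233 mg/L = 0.62 ppm.
Final FC: 1.7 + 0.62 = 2.32 ppm.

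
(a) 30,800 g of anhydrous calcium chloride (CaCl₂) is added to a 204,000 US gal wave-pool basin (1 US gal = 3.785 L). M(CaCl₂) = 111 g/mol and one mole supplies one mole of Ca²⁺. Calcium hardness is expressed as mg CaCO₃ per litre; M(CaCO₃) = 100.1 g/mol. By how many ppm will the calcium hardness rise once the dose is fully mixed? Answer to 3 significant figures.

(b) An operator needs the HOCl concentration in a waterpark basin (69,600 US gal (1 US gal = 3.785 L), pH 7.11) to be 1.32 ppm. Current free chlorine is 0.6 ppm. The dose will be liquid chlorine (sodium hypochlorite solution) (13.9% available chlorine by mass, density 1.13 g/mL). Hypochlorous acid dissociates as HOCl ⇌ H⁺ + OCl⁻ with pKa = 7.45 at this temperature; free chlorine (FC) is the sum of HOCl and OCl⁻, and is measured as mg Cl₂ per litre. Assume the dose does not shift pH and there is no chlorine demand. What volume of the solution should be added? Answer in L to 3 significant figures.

(a) Volume: 204,000 US gal × 3.785 L/gal = 772,140 L.
(a) Moles of Ca²⁺: 30,800 g ÷ 111 g/mol = 277.5 mol.
(a) As CaCO₃: 277.5 mol × 100.1 g/mol = 27,780 g.
(a) Rise: 27,780 g / 772,140 L × 1000 = 35.97 mg/L.

(b) Volume: 69,600 US gal × 3.785 L/gal = 263,436 L.
(b) [OCl⁻]/[HOCl] = 10^(pH − pKa) = 10^(7.11 − 7.45) = 0.4571; fraction as HOCl = 1/(1 + 0.4571) = 0.6863.
(b) Free chlorine required for 1.32 ppm HOCl: 1.32 / 0.6863 = 1.923 ppm.
(b) FC to add: 1.923 − 0.6 = 1.323 mg/L as Cl₂.
(b) Cl₂ equivalent: 1.323 mg/L × 263,436 L = 348.6 g.
(b) Product at 13.9% available Cl: 348.6 / 0.139 = 2508 g.
(b) Volume: 2508 g ÷ 1.13 g/mL = 2220 mL.

(a) 36.0 ppm; (b) 2.22 L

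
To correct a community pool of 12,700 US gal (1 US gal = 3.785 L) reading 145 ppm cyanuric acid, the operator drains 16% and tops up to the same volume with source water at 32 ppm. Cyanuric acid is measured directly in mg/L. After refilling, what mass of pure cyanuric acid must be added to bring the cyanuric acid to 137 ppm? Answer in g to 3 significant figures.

485 g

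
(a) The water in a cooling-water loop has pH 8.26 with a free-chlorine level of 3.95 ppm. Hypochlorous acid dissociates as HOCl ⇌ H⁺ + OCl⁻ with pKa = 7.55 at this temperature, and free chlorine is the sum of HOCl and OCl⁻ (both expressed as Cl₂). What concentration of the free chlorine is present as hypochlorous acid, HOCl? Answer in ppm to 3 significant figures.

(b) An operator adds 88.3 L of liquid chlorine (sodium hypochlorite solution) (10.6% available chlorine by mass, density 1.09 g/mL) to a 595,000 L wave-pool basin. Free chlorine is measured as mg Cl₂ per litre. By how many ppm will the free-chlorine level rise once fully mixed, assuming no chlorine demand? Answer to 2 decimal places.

(a) 0.645 ppm; (b) 17.15 ppm

(a) [OCl⁻]/[HOCl] = 10^(pH − pKa) = 10^(8.26 − 7.55) = 10^0.71 = 5.129.
(a) Fraction as HOCl = 1 / (1 + 5.129) = 0.1632.
(a) HOCl = 0.1632 × 3.95 ppm = 0.6445 ppm.

(b) Mass of solution: 88.3 L × 1000 mL/L × 1.09 g/mL = 96,250 g.
(b) Available chlorine delivered: 96,250 g × 0.106 = 10,200 g as Cl₂.
(b) Concentration rise: 10,200 g / 595,000 L = 17.15 mg/L = 17.15 ppm.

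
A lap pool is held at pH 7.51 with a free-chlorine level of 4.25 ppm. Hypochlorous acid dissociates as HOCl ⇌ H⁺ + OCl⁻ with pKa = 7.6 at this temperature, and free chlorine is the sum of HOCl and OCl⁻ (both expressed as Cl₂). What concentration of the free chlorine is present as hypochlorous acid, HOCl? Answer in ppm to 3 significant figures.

[OCl⁻]/[HOCl] = 10^(pH − pKa) = 10^(7.51 − 7.6) = 10^-0.09 = 0.8128.
Fraction as HOCl = 1 / (1 + 0.8128) = 0.5516.
HOCl = 0.5516 × 4.25 ppm = 2.344 ppm.

2.34 ppm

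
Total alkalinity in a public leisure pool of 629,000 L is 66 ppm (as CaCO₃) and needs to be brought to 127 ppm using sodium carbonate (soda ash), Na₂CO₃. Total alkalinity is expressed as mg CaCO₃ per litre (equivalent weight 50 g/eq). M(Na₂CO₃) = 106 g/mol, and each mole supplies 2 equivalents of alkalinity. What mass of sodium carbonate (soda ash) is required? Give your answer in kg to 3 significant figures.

40.7 kg

Alkalinity to add: (127 − 66) = 61 mg/L as CaCO₃ × 629,000 L = 38,370 g as CaCO₃.
Equivalents: 38,370 g ÷ 50 g/eq = 767.4 eq.
Each mole of Na₂CO₃ supplies 2 eq, so 767.4 / 2 = 383.7 mol.
Mass: 383.7 mol × 106 g/mol = 40,670 g.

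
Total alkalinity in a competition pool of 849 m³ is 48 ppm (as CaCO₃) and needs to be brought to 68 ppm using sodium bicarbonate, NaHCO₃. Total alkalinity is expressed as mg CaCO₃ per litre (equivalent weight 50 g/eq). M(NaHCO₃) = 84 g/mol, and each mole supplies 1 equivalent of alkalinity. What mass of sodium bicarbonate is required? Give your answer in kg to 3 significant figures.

Volume: 849 m³ = 849,000 L.
Alkalinity to add: (68 − 48) = 20 mg/L as CaCO₃ × 849,000 L = 16,980 g as CaCO₃.
Equivalents: 16,980 g ÷ 50 g/eq = 339.6 eq.
NaHCO₃ supplies 1 eq per mole → 339.6 mol.
Mass: 339.6 mol × 84 g/mol = 28,530 g.

28.5 kg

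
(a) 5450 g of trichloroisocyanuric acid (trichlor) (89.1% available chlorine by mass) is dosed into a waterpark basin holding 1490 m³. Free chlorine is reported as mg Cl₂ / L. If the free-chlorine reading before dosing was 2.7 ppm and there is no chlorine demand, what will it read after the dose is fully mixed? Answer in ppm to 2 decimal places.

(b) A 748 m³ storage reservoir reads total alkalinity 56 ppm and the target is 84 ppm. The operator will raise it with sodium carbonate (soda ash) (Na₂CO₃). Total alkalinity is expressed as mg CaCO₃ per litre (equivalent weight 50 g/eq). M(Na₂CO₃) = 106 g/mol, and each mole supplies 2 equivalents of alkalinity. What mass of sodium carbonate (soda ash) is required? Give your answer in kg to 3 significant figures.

(a) 5.96 ppm; (b) 22.2 kg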